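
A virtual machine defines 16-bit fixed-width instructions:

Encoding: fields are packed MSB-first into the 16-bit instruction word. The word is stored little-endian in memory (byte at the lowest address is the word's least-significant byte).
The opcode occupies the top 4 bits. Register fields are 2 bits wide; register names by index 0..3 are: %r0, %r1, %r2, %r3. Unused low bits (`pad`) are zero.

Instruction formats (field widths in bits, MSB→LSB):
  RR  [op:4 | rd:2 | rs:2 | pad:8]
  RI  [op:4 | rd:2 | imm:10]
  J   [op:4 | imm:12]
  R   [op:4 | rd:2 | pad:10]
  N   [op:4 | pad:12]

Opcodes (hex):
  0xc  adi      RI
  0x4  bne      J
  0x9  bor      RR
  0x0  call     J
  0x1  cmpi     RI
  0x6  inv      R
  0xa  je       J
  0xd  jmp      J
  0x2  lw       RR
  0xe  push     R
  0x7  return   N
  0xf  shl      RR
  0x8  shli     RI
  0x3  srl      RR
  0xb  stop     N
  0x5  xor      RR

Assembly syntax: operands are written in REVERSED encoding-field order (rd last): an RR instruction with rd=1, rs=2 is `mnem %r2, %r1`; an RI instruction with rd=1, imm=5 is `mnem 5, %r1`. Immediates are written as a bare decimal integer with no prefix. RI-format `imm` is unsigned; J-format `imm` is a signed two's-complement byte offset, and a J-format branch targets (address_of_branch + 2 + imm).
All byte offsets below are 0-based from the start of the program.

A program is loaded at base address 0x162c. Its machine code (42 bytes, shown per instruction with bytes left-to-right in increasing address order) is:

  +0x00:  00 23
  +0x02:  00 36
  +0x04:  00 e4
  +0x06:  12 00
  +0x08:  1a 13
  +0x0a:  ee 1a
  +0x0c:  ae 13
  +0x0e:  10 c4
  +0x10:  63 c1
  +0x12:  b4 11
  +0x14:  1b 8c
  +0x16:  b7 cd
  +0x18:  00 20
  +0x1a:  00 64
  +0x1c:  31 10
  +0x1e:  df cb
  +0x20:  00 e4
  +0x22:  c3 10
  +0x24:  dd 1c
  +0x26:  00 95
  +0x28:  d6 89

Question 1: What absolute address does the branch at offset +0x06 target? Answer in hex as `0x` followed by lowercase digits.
0x1646

@+06  little-endian(12 00) = 0x0012
  opcode bits[15:12]=0x0: call/J
  imm@[11:0]=0x12 ⇒ 18
  target = base 0x162c + off 0x06 + 2 + imm 18 = 0x1646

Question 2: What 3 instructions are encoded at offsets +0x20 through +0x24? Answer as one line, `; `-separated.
push %r1; cmpi 195, %r0; cmpi 221, %r3

+0x20: 00 e4 ⇒ word 0xe400 (little)
  op=0xe400>>12=0xe ⇒ push (R)
  rd@[11:10]=0x1 ⇒ %r1
+0x22: c3 10 ⇒ word 0x10c3 (little)
  op=0x10c3>>12=0x1 ⇒ cmpi (RI)
  rd@[11:10]=0x0 ⇒ %r0
  imm@[9:0]=0xc3 ⇒ 195
+0x24: dd 1c ⇒ word 0x1cdd (little)
  op=0x1cdd>>12=0x1 ⇒ cmpi (RI)
  rd@[11:10]=0x3 ⇒ %r3
  imm@[9:0]=0xdd ⇒ 221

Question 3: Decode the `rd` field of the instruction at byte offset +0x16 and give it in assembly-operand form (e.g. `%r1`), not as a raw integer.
@+16  little-endian(b7 cd) = 0xcdb7
  opcode bits[15:12]=0xc: adi/RI
  rd@[11:10]=0x3 ⇒ %r3
  imm@[9:0]=0x1b7 ⇒ 439

%r3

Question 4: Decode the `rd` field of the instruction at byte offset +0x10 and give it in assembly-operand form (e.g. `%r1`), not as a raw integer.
%r0

[10] 63 c1 → 0xc163
  opcode bits[15:12]=0xc: adi/RI
  rd: (w>>10)&0x3=0x0 → %r0
  imm: (w>>0)&0x3ff=0x163 → 355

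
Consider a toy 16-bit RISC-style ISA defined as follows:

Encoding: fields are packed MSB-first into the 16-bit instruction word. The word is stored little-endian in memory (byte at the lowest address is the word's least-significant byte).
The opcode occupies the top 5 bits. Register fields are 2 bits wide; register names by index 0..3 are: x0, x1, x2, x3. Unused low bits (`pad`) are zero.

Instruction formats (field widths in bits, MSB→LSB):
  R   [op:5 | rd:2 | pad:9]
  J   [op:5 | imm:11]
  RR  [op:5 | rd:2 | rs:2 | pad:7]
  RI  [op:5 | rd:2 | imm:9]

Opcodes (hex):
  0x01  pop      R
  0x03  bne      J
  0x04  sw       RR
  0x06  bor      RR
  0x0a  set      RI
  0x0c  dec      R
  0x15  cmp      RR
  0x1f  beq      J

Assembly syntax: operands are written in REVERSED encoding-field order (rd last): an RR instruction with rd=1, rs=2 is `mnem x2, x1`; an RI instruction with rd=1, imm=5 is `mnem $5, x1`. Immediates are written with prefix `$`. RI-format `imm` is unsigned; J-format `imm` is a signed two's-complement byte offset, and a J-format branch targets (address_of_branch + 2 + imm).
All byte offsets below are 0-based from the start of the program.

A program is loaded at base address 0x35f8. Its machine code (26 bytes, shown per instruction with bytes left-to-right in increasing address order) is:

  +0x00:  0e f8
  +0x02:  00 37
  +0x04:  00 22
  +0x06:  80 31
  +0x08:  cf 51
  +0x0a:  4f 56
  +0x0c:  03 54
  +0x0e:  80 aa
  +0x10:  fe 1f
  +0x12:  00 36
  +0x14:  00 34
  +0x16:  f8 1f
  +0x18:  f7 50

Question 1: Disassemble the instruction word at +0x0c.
off 0x0c: read 03 54 as little → 0x5403
  op=0x5403>>11=0xa ⇒ set (RI)
  rd@[10:9]=0x2 ⇒ x2
  imm@[8:0]=0x3 ⇒ $3

set $3, x2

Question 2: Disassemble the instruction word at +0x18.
set $247, x0

+0x18: f7 50 ⇒ word 0x50f7 (little)
  opcode bits[15:11]=0xa: set/RI
  rd@[10:9]=0x0 ⇒ x0
  imm@[8:0]=0xf7 ⇒ $247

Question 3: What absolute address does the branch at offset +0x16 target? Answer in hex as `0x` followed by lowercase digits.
0x3608

[16] f8 1f → 0x1ff8
  opcode bits[15:11]=0x3: bne/J
  imm: (w>>0)&0x7ff=0x7f8 (s11→-8) → $-8
  target = base 0x35f8 + off 0x16 + 2 + imm -8 = 0x3608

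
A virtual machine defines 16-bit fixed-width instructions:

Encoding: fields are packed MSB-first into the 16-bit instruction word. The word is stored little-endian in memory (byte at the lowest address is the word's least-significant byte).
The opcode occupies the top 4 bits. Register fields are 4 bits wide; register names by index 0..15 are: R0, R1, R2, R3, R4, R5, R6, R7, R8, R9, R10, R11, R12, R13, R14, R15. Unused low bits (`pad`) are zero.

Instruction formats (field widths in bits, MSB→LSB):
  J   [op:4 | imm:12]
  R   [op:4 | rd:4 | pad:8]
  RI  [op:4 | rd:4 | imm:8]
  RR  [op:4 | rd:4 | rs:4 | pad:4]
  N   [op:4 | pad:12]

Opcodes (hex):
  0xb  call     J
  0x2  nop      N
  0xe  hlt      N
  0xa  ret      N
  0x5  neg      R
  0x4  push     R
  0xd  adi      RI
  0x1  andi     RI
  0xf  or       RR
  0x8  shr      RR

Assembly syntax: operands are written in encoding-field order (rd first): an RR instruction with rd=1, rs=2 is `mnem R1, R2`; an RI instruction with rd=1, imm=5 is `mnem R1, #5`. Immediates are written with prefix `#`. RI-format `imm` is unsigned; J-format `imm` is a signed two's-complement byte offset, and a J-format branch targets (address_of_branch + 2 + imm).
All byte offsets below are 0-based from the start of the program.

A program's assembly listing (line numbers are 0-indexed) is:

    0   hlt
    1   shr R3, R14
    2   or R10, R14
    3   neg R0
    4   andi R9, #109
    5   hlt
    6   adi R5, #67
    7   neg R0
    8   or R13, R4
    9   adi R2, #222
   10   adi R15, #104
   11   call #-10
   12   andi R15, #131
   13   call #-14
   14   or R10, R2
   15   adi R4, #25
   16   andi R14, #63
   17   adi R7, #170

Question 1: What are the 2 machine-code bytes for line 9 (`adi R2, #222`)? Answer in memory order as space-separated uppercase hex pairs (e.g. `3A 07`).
DE D2

9. adi fields op=0xd:4|rd=2:4|imm=222:8 → word d2deh → de d2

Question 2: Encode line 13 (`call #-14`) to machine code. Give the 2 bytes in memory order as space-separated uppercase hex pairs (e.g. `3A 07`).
13. call fields op=0xb:4|imm=-14:12 → word bff2h → f2 bf

F2 BF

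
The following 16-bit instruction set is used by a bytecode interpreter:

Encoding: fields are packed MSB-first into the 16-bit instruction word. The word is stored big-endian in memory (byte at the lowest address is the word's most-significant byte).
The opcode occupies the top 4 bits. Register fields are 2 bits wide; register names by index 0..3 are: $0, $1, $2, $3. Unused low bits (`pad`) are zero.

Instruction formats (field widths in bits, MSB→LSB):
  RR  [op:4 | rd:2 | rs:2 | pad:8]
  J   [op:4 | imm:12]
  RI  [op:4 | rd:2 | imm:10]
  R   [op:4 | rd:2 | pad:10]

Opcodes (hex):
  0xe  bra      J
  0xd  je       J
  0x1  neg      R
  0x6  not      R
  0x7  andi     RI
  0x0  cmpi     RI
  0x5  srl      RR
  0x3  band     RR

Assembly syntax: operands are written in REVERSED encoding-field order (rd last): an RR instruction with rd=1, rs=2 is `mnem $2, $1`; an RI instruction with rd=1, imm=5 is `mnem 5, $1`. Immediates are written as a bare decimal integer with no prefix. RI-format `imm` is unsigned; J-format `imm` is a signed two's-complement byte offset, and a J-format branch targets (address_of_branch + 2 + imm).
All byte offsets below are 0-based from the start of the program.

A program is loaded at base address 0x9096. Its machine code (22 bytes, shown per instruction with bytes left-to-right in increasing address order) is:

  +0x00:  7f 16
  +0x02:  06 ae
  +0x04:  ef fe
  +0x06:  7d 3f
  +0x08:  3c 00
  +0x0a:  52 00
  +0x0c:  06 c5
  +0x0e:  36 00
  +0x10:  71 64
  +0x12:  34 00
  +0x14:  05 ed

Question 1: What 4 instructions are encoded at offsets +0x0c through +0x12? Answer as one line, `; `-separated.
off 0x0c: read 06 c5 as big → 0x06c5
  opcode bits[15:12]=0x0: cmpi/RI
  rd: (w>>10)&0x3=0x1 → $1
  imm: (w>>0)&0x3ff=0x2c5 → 709
off 0x0e: read 36 00 as big → 0x3600
  opcode bits[15:12]=0x3: band/RR
  rd: (w>>10)&0x3=0x1 → $1
  rs: (w>>8)&0x3=0x2 → $2
off 0x10: read 71 64 as big → 0x7164
  opcode bits[15:12]=0x7: andi/RI
  rd: (w>>10)&0x3=0x0 → $0
  imm: (w>>0)&0x3ff=0x164 → 356
off 0x12: read 34 00 as big → 0x3400
  opcode bits[15:12]=0x3: band/RR
  rd: (w>>10)&0x3=0x1 → $1
  rs: (w>>8)&0x3=0x0 → $0

cmpi 709, $1; band $2, $1; andi 356, $0; band $0, $1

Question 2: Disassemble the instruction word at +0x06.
off 0x06: read 7d 3f as big → 0x7d3f
  opcode bits[15:12]=0x7: andi/RI
  rd: (w>>10)&0x3=0x3 → $3
  imm: (w>>0)&0x3ff=0x13f → 319

andi 319, $3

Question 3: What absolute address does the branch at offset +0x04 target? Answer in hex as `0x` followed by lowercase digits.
+0x04: ef fe ⇒ word 0xeffe (big)
  top 4b → 0xe → bra [J]
  [11:0] imm=4094 (s12→-2) = -2
  target = base 0x9096 + off 0x04 + 2 + imm -2 = 0x909a

0x909a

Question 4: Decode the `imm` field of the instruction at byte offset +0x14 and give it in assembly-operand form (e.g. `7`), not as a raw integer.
@+14  big-endian(05 ed) = 0x05ed
  top 4b → 0x0 → cmpi [RI]
  [11:10] rd=1 = $1
  [9:0] imm=493 = 493

493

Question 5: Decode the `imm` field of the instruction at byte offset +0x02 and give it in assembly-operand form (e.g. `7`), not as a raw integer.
686

off 0x02: read 06 ae as big → 0x06ae
  opcode bits[15:12]=0x0: cmpi/RI
  rd: (w>>10)&0x3=0x1 → $1
  imm: (w>>0)&0x3ff=0x2ae → 686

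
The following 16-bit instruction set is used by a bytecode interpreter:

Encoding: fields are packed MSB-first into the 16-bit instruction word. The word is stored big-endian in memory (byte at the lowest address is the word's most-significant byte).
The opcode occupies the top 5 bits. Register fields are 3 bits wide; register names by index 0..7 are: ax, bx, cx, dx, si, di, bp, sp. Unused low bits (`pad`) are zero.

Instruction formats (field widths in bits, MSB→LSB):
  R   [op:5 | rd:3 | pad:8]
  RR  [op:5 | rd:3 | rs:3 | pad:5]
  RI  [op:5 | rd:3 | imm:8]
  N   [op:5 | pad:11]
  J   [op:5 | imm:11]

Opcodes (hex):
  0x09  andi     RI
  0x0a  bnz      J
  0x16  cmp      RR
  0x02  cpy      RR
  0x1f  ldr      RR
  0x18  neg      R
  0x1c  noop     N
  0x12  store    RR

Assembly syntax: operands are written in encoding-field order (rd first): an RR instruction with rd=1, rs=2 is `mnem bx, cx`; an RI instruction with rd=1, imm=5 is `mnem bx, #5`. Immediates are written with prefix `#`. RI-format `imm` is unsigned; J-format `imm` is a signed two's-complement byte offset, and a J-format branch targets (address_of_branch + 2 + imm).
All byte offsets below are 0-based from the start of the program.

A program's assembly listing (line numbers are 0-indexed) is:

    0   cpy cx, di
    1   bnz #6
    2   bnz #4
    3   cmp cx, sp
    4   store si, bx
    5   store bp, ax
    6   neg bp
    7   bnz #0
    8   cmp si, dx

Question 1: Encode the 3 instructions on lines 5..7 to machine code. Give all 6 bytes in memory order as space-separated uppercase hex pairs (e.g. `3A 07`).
L5: store op=0x12:5|rd=6:3|rs=0:3|pad=0:5 ⇒ 0x9600 ⇒ big 96 00
L6: neg op=0x18:5|rd=6:3|pad=0:8 ⇒ 0xc600 ⇒ big c6 00
L7: bnz op=0xa:5|imm=0:11 ⇒ 0x5000 ⇒ big 50 00

96 00 C6 00 50 00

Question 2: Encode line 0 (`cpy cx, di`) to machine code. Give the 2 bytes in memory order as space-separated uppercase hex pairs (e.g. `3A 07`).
12 A0

line 0 (cpy): pack op=0x2:5|rd=2:3|rs=5:3|pad=0:5 = 0x12a0; big→ 12 a0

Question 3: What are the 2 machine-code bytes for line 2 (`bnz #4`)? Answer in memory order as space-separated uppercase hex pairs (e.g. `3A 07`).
2. bnz fields op=0xa:5|imm=4:11 → word 5004h → 50 04

50 04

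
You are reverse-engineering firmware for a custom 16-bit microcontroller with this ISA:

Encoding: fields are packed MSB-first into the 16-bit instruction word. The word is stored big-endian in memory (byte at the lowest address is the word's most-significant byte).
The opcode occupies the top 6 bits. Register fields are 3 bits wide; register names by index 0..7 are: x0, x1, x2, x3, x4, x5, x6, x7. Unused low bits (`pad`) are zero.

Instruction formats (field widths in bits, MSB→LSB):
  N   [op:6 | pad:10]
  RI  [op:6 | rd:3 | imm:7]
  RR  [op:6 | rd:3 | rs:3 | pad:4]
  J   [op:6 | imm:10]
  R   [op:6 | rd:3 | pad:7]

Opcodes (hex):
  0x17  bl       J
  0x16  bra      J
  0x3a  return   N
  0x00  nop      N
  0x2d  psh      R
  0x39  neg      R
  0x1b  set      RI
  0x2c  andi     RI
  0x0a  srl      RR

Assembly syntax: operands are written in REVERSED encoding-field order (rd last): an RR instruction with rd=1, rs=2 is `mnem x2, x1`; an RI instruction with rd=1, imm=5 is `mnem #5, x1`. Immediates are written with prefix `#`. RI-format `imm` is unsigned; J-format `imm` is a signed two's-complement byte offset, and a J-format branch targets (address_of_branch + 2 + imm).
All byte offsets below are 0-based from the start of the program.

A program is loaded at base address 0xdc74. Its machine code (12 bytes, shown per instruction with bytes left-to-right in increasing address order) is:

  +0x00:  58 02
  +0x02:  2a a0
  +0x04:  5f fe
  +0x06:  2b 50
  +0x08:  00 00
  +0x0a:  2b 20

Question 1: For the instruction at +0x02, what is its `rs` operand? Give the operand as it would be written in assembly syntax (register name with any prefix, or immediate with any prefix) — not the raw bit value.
off 0x02: read 2a a0 as big → 0x2aa0
  op=0x2aa0>>10=0xa ⇒ srl (RR)
  [9:7] rd=5 = x5
  [6:4] rs=2 = x2

x2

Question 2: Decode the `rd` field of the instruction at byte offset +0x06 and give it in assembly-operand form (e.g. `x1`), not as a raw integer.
off 0x06: read 2b 50 as big → 0x2b50
  op=0x2b50>>10=0xa ⇒ srl (RR)
  [9:7] rd=6 = x6
  [6:4] rs=5 = x5

x6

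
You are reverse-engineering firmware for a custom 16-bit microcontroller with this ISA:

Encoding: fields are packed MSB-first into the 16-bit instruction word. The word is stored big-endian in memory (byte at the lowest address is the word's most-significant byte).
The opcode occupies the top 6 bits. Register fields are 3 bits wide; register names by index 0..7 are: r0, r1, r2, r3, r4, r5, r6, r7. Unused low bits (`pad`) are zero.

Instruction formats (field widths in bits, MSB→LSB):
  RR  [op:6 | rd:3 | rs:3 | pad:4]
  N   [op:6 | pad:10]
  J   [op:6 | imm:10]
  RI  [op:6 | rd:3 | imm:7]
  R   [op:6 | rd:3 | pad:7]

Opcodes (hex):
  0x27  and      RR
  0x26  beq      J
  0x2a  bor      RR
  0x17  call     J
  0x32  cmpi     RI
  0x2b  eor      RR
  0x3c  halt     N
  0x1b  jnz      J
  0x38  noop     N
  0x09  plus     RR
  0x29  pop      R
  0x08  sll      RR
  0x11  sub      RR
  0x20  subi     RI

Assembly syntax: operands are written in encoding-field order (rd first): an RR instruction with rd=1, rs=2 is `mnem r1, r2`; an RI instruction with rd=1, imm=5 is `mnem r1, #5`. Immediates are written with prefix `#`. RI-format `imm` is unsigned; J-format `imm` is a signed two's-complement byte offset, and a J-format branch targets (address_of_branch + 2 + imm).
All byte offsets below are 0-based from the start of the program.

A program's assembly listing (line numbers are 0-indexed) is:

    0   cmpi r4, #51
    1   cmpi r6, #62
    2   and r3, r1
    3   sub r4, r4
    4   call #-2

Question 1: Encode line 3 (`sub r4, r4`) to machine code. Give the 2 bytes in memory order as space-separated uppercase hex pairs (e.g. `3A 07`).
3. sub fields op=0x11:6|rd=4:3|rs=4:3|pad=0:4 → word 4640h → 46 40

46 40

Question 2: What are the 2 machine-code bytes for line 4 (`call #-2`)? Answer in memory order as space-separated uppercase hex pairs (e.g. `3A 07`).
5F FE

4. call fields op=0x17:6|imm=-2:10 → word 5ffeh → 5f fe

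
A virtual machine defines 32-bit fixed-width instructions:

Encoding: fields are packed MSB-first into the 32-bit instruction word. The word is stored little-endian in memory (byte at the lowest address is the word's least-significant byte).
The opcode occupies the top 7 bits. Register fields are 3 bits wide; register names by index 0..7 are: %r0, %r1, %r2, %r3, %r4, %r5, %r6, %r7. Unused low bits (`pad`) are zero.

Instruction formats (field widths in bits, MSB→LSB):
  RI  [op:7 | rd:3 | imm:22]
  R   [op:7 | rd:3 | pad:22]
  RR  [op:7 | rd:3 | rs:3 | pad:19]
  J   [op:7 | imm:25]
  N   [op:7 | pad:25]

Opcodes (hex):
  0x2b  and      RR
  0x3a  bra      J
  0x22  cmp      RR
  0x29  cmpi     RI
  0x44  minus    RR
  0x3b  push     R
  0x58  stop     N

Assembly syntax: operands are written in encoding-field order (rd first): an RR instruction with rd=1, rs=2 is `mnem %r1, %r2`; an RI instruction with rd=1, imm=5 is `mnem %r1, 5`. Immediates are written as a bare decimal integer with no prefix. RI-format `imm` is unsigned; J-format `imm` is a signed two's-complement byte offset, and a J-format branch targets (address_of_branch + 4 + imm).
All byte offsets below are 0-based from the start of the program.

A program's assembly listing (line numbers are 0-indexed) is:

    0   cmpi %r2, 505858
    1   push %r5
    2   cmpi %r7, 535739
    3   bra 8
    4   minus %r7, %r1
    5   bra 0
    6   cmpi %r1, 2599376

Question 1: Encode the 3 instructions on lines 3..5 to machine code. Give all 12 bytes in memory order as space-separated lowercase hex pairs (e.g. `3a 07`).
L3: bra op=0x3a:7|imm=8:25 ⇒ 0x74000008 ⇒ little 08 00 00 74
L4: minus op=0x44:7|rd=7:3|rs=1:3|pad=0:19 ⇒ 0x89c80000 ⇒ little 00 00 c8 89
L5: bra op=0x3a:7|imm=0:25 ⇒ 0x74000000 ⇒ little 00 00 00 74

08 00 00 74 00 00 c8 89 00 00 00 74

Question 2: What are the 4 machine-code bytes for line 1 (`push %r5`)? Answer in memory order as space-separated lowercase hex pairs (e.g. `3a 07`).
1. push fields op=0x3b:7|rd=5:3|pad=0:22 → word 77400000h → 00 00 40 77

00 00 40 77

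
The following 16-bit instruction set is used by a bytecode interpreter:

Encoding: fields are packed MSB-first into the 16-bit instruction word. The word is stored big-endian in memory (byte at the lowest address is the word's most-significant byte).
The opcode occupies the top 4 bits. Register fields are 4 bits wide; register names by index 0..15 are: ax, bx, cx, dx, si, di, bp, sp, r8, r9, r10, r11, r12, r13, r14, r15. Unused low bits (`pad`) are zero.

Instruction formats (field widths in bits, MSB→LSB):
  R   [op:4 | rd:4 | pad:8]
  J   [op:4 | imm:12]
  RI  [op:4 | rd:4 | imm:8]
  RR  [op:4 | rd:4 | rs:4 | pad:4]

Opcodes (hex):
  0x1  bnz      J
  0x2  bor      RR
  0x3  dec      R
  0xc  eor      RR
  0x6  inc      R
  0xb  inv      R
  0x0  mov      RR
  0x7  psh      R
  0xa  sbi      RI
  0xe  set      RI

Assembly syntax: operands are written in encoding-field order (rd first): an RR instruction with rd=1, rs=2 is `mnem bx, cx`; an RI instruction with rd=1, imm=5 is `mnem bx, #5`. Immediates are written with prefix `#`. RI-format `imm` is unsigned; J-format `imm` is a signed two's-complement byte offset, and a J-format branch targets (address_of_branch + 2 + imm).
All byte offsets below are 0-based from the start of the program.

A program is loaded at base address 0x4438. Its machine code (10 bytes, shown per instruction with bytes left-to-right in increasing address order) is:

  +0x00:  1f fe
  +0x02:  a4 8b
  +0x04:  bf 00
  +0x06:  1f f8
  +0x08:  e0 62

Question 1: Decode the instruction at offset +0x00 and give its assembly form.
bnz #-2

[00] 1f fe → 0x1ffe
  op=0x1ffe>>12=0x1 ⇒ bnz (J)
  imm: (w>>0)&0xfff=0xffe (s12→-2) → #-2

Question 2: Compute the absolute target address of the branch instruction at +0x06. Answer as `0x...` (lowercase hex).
[06] 1f f8 → 0x1ff8
  opcode bits[15:12]=0x1: bnz/J
  [11:0] imm=4088 (s12→-8) = #-8
  target = base 0x4438 + off 0x06 + 2 + imm -8 = 0x4438

0x4438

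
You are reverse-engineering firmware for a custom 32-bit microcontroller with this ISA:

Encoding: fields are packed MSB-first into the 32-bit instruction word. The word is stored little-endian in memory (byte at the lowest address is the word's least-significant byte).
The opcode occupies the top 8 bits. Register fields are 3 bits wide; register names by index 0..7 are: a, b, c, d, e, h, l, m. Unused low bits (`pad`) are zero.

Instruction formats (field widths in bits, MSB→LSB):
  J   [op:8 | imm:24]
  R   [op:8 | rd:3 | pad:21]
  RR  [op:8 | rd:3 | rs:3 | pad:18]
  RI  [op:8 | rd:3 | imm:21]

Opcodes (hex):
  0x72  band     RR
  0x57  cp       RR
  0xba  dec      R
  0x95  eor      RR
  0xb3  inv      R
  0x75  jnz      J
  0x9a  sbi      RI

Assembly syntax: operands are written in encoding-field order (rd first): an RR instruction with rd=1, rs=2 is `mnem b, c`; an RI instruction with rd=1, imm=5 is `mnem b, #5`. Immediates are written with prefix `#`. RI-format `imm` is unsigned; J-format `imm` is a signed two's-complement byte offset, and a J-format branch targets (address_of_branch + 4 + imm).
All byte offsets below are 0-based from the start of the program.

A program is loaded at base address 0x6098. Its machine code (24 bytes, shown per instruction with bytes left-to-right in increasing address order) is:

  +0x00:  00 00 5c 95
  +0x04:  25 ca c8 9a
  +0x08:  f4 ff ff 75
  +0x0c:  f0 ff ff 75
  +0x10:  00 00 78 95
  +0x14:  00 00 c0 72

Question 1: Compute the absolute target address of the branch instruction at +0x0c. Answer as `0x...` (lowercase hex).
@+0c  little-endian(f0 ff ff 75) = 0x75fffff0
  top 8b → 0x75 → jnz [J]
  [23:0] imm=16777200 (s24→-16) = #-16
  target = base 0x6098 + off 0x0c + 4 + imm -16 = 0x6098

0x6098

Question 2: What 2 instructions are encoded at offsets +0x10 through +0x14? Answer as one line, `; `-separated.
off 0x10: read 00 00 78 95 as little → 0x95780000
  opcode bits[31:24]=0x95: eor/RR
  rd: (w>>21)&0x7=0x3 → d
  rs: (w>>18)&0x7=0x6 → l
off 0x14: read 00 00 c0 72 as little → 0x72c00000
  opcode bits[31:24]=0x72: band/RR
  rd: (w>>21)&0x7=0x6 → l
  rs: (w>>18)&0x7=0x0 → a

eor d, l; band l, a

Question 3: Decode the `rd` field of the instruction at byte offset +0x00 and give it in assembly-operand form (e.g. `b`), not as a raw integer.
[00] 00 00 5c 95 → 0x955c0000
  opcode bits[31:24]=0x95: eor/RR
  rd@[23:21]=0x2 ⇒ c
  rs@[20:18]=0x7 ⇒ m

c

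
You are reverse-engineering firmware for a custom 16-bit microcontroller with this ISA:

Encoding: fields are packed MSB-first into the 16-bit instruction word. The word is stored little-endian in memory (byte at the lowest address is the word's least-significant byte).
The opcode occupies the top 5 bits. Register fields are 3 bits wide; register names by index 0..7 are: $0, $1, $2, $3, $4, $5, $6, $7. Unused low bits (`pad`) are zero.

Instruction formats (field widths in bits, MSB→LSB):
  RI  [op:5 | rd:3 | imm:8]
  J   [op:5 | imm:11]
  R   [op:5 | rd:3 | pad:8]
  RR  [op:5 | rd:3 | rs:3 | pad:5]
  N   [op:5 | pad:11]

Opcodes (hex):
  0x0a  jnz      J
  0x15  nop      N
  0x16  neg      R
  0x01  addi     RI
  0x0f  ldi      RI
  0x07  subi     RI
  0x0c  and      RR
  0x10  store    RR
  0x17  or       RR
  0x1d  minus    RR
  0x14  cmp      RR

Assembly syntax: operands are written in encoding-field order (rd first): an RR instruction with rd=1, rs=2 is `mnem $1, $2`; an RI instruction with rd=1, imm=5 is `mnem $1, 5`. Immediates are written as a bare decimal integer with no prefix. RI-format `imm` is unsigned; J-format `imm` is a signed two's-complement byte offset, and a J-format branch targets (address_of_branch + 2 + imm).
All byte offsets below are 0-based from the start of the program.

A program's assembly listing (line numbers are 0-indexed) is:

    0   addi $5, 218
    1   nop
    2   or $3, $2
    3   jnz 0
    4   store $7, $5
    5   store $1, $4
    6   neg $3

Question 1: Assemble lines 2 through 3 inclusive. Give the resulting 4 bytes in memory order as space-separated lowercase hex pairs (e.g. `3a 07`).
40 bb 00 50

2. or fields op=0x17:5|rd=3:3|rs=2:3|pad=0:5 → word bb40h → 40 bb
3. jnz fields op=0xa:5|imm=0:11 → word 5000h → 00 50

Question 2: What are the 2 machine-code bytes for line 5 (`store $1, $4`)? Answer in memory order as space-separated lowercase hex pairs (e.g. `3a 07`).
5. store fields op=0x10:5|rd=1:3|rs=4:3|pad=0:5 → word 8180h → 80 81

80 81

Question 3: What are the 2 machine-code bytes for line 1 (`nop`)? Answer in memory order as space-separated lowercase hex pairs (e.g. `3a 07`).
L1: nop op=0x15:5|pad=0:11 ⇒ 0xa800 ⇒ little 00 a8

00 a8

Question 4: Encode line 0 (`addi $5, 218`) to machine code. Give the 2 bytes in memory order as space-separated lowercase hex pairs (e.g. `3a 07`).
0. addi fields op=0x1:5|rd=5:3|imm=218:8 → word 0ddah → da 0d

da 0d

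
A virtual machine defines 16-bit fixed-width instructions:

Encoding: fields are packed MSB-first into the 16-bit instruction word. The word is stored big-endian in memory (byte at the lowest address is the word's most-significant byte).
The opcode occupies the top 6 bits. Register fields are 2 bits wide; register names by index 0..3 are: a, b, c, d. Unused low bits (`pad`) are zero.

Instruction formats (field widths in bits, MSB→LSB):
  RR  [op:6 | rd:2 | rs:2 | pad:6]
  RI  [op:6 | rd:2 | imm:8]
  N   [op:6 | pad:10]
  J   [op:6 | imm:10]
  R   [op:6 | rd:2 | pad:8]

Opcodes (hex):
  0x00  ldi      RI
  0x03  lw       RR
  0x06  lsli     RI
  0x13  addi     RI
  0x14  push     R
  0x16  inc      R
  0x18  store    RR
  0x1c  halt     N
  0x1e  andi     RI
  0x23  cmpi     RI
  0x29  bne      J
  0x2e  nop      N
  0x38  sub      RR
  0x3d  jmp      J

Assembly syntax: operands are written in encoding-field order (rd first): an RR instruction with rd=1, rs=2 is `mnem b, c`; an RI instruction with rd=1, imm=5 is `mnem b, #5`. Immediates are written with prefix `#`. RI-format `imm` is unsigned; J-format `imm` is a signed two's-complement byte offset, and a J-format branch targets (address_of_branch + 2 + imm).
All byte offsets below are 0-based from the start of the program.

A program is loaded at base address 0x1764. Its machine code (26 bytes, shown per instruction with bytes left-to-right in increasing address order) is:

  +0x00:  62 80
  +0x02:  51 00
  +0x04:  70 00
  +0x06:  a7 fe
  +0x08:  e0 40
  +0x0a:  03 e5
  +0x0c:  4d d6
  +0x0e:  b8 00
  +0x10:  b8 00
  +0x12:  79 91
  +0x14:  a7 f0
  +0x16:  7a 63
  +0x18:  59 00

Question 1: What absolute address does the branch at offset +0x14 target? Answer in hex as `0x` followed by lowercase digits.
0x176a

+0x14: a7 f0 ⇒ word 0xa7f0 (big)
  op=0xa7f0>>10=0x29 ⇒ bne (J)
  imm@[9:0]=0x3f0 (s10→-16) ⇒ #-16
  target = base 0x1764 + off 0x14 + 2 + imm -16 = 0x176a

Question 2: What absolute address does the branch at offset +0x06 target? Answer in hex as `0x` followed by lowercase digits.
@+06  big-endian(a7 fe) = 0xa7fe
  op=0xa7fe>>10=0x29 ⇒ bne (J)
  [9:0] imm=1022 (s10→-2) = #-2
  target = base 0x1764 + off 0x06 + 2 + imm -2 = 0x176a

0x176a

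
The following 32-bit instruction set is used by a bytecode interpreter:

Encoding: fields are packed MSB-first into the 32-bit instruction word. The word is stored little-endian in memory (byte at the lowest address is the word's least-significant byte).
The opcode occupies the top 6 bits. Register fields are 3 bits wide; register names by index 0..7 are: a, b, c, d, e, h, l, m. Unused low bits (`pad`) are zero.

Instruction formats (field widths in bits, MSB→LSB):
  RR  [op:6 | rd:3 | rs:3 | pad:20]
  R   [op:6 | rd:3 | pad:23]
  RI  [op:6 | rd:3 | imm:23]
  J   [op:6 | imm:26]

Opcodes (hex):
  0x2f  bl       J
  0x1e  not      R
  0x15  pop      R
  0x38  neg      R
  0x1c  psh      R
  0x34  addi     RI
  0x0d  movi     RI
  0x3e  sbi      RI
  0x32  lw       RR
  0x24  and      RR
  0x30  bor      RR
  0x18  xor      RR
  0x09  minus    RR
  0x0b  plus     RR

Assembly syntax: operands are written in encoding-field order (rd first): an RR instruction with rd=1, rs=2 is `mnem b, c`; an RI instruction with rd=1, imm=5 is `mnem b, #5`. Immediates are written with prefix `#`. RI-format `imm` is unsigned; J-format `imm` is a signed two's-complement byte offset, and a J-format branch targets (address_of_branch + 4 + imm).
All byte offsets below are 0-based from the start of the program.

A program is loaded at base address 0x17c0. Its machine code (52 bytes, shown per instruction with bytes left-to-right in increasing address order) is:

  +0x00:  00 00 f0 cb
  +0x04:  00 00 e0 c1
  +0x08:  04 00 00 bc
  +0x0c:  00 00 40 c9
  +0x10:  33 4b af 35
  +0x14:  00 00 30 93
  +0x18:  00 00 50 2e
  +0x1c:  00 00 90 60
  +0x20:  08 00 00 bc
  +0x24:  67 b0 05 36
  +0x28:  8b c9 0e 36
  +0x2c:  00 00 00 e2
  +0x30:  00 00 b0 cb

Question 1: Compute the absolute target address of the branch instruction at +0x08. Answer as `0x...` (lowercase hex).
0x17d0

+0x08: 04 00 00 bc ⇒ word 0xbc000004 (little)
  top 6b → 0x2f → bl [J]
  imm@[25:0]=0x4 ⇒ #4
  target = base 0x17c0 + off 0x08 + 4 + imm 4 = 0x17d0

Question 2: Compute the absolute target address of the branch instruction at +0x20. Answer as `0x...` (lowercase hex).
@+20  little-endian(08 00 00 bc) = 0xbc000008
  top 6b → 0x2f → bl [J]
  imm: (w>>0)&0x3ffffff=0x8 → #8
  target = base 0x17c0 + off 0x20 + 4 + imm 8 = 0x17ec

0x17ec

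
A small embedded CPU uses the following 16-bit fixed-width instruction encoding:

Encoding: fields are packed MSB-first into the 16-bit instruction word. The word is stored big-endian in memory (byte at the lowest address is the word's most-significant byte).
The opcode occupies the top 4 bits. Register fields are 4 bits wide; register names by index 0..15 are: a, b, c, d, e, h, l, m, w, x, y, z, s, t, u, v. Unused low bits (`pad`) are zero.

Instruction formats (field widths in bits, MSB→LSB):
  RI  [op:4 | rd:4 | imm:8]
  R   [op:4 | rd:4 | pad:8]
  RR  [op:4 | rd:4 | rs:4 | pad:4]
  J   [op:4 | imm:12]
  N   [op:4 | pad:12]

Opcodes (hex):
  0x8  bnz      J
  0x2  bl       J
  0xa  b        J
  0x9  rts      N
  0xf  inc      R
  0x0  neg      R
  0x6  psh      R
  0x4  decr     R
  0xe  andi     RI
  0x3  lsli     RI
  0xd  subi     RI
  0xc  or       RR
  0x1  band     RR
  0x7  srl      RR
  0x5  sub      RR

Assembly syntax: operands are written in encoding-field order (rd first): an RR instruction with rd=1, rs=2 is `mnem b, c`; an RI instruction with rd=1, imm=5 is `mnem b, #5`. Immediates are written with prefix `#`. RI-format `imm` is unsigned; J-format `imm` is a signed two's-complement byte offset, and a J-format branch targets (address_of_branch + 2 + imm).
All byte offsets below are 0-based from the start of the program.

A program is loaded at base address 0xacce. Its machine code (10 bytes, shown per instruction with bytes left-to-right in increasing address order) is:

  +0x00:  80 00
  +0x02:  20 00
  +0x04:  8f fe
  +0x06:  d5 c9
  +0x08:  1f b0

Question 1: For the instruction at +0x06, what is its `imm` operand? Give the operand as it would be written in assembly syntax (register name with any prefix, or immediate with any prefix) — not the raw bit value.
#201

[06] d5 c9 → 0xd5c9
  top 4b → 0xd → subi [RI]
  [11:8] rd=5 = h
  [7:0] imm=201 = #201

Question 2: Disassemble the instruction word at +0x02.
bl #0

@+02  big-endian(20 00) = 0x2000
  opcode bits[15:12]=0x2: bl/J
  imm: (w>>0)&0xfff=0x0 → #0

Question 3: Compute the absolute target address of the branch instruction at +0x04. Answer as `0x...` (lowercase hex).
0xacd2

[04] 8f fe → 0x8ffe
  opcode bits[15:12]=0x8: bnz/J
  [11:0] imm=4094 (s12→-2) = #-2
  target = base 0xacce + off 0x04 + 2 + imm -2 = 0xacd2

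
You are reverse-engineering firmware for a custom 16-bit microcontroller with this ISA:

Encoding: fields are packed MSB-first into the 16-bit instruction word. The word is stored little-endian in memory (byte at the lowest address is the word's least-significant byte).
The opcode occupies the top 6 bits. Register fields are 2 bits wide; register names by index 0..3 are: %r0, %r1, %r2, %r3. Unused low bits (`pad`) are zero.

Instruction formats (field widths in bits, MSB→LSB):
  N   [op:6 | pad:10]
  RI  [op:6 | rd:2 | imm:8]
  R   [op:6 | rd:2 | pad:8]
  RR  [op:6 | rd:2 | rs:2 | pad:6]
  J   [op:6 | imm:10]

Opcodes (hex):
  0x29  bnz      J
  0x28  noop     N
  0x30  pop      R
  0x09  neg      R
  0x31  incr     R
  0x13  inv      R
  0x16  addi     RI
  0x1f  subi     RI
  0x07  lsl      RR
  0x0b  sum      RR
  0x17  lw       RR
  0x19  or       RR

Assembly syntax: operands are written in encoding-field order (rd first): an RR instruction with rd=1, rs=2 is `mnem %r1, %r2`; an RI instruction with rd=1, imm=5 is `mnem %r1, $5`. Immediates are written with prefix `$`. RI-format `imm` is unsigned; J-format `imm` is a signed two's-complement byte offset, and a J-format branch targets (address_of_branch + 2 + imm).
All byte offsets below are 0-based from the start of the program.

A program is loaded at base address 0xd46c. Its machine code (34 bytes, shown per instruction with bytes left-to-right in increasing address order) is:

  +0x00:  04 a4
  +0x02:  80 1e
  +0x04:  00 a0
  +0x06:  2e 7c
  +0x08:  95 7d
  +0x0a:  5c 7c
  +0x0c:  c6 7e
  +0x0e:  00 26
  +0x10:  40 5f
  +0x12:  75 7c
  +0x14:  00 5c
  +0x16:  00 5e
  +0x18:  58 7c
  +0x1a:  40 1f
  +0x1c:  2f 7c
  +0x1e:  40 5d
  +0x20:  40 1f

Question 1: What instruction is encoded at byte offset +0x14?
@+14  little-endian(00 5c) = 0x5c00
  top 6b → 0x17 → lw [RR]
  [9:8] rd=0 = %r0
  [7:6] rs=0 = %r0

lw %r0, %r0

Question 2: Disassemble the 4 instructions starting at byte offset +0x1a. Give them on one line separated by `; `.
+0x1a: 40 1f ⇒ word 0x1f40 (little)
  opcode bits[15:10]=0x7: lsl/RR
  [9:8] rd=3 = %r3
  [7:6] rs=1 = %r1
+0x1c: 2f 7c ⇒ word 0x7c2f (little)
  opcode bits[15:10]=0x1f: subi/RI
  [9:8] rd=0 = %r0
  [7:0] imm=47 = $47
+0x1e: 40 5d ⇒ word 0x5d40 (little)
  opcode bits[15:10]=0x17: lw/RR
  [9:8] rd=1 = %r1
  [7:6] rs=1 = %r1
+0x20: 40 1f ⇒ word 0x1f40 (little)
  opcode bits[15:10]=0x7: lsl/RR
  [9:8] rd=3 = %r3
  [7:6] rs=1 = %r1

lsl %r3, %r1; subi %r0, $47; lw %r1, %r1; lsl %r3, %r1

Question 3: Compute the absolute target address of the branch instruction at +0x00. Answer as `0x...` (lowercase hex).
0xd472

@+00  little-endian(04 a4) = 0xa404
  opcode bits[15:10]=0x29: bnz/J
  imm@[9:0]=0x4 ⇒ $4
  target = base 0xd46c + off 0x00 + 2 + imm 4 = 0xd472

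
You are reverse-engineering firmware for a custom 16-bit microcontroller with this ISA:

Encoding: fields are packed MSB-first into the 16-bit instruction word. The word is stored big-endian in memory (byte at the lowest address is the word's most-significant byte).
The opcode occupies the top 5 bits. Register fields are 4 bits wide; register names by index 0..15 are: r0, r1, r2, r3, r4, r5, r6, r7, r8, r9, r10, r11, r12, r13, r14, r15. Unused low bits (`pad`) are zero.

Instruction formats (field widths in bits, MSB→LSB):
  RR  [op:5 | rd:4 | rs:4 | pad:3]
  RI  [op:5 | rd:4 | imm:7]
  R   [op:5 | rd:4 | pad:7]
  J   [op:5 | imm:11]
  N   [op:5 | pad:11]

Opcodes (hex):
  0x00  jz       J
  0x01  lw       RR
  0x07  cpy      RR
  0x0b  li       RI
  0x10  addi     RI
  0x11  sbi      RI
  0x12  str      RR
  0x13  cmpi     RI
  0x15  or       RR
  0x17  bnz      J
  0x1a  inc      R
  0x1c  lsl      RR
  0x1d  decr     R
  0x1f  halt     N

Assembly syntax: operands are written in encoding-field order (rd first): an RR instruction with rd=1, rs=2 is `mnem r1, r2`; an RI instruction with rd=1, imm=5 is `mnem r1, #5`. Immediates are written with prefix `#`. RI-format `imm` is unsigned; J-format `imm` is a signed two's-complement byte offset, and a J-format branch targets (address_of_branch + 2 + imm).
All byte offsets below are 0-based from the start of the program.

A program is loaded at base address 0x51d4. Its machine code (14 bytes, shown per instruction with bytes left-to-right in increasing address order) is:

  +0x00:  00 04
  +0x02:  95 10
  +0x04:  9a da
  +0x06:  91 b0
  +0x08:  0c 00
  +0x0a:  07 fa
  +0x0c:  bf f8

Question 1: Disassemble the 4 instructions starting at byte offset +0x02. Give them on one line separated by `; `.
str r10, r2; cmpi r5, #90; str r3, r6; lw r8, r0

off 0x02: read 95 10 as big → 0x9510
  opcode bits[15:11]=0x12: str/RR
  rd: (w>>7)&0xf=0xa → r10
  rs: (w>>3)&0xf=0x2 → r2
off 0x04: read 9a da as big → 0x9ada
  opcode bits[15:11]=0x13: cmpi/RI
  rd: (w>>7)&0xf=0x5 → r5
  imm: (w>>0)&0x7f=0x5a → #90
off 0x06: read 91 b0 as big → 0x91b0
  opcode bits[15:11]=0x12: str/RR
  rd: (w>>7)&0xf=0x3 → r3
  rs: (w>>3)&0xf=0x6 → r6
off 0x08: read 0c 00 as big → 0x0c00
  opcode bits[15:11]=0x1: lw/RR
  rd: (w>>7)&0xf=0x8 → r8
  rs: (w>>3)&0xf=0x0 → r0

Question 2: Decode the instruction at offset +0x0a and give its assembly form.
jz #-6

off 0x0a: read 07 fa as big → 0x07fa
  top 5b → 0x0 → jz [J]
  imm: (w>>0)&0x7ff=0x7fa (s11→-6) → #-6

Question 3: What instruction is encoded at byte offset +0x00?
@+00  big-endian(00 04) = 0x0004
  top 5b → 0x0 → jz [J]
  [10:0] imm=4 = #4

jz #4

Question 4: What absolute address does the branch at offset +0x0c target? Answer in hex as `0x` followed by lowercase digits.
0x51da

@+0c  big-endian(bf f8) = 0xbff8
  top 5b → 0x17 → bnz [J]
  imm@[10:0]=0x7f8 (s11→-8) ⇒ #-8
  target = base 0x51d4 + off 0x0c + 2 + imm -8 = 0x51da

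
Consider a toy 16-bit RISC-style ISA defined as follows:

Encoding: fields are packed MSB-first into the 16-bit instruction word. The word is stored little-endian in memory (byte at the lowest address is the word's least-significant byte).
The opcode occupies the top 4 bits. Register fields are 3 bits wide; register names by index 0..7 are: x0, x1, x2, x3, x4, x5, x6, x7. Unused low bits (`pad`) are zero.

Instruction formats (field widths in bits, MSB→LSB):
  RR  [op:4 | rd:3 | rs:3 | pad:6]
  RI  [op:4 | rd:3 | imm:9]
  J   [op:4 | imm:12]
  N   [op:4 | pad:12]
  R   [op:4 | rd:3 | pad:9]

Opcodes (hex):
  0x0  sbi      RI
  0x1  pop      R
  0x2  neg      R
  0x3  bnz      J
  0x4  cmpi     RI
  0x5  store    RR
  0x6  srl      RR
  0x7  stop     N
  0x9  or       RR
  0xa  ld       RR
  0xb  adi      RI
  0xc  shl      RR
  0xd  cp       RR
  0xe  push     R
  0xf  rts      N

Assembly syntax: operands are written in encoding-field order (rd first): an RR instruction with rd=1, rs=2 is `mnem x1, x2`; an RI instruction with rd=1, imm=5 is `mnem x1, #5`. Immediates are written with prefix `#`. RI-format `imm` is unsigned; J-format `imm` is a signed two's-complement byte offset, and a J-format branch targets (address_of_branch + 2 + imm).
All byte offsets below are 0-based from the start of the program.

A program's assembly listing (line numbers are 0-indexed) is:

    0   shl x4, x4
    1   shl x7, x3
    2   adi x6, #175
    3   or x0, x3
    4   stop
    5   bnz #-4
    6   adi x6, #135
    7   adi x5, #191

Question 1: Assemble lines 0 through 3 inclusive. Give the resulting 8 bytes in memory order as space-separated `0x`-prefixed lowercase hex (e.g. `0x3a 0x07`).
0x00 0xc9 0xc0 0xce 0xaf 0xbc 0xc0 0x90

line 0 (shl): pack op=0xc:4|rd=4:3|rs=4:3|pad=0:6 = 0xc900; little→ 00 c9
line 1 (shl): pack op=0xc:4|rd=7:3|rs=3:3|pad=0:6 = 0xcec0; little→ c0 ce
line 2 (adi): pack op=0xb:4|rd=6:3|imm=175:9 = 0xbcaf; little→ af bc
line 3 (or): pack op=0x9:4|rd=0:3|rs=3:3|pad=0:6 = 0x90c0; little→ c0 90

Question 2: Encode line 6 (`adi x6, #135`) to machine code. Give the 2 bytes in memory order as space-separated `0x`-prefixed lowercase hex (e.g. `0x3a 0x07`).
6. adi fields op=0xb:4|rd=6:3|imm=135:9 → word bc87h → 87 bc

0x87 0xbc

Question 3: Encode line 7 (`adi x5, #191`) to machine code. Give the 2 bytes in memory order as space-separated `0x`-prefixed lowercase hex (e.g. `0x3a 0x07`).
0xbf 0xba

line 7 (adi): pack op=0xb:4|rd=5:3|imm=191:9 = 0xbabf; little→ bf ba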